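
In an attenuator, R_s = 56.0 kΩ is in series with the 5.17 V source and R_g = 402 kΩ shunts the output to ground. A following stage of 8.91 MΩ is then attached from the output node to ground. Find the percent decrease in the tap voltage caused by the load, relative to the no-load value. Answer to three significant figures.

The divider's output (Thévenin) resistance is R_s‖R_g = 49.15 kΩ.
Fractional drop under load = R_th/(R_th + R_L) = 49.15 / (49.15 + 8910) = 0.005486.
So the output falls by 0.549 %.

0.549 %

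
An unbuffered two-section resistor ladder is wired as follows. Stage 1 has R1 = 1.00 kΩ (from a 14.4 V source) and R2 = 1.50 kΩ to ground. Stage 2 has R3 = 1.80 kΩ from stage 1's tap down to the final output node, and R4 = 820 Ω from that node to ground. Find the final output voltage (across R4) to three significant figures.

V_out ≈ 2.20 V

Stage 2 presents R3+R4 = 2620 Ω as a load on stage 1's tap.
Stage 1's lower leg becomes R2‖(R3+R4) = 953.9 Ω, so V_mid = 14.4 × 953.9/1954 = 7.030 V.
Stage 2 is itself unloaded: V_out = V_mid × R4/(R3+R4) = 7.030 × 820/2620 = 2.20 V.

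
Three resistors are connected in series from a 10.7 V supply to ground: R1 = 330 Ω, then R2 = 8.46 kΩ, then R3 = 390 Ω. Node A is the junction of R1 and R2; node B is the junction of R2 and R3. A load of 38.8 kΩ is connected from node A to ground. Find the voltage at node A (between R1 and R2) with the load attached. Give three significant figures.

V ≈ 10.2 V

Below node A the series string R2+R3 = 8850 Ω sits in parallel with the 38800 Ω load: 7206 Ω.
V_A = 10.7 × 7206/(330 + 7206) = 10.2 V.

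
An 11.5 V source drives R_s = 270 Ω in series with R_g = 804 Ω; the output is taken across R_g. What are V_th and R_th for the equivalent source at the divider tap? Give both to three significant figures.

V_th is the open-circuit tap voltage: 11.5 × 804/(270 + 804) = 8.61 V.
With the supply zeroed, R_s and R_g appear in parallel from the tap: R_th = R_s‖R_g = (270 × 804)/1074 = 202 Ω.

V_th = 8.61 V, R_th = 202 Ω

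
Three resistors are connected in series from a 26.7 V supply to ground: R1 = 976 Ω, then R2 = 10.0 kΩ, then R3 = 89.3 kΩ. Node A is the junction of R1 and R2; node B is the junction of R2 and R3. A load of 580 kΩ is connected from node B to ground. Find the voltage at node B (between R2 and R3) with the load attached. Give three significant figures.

At node B, R3 is in parallel with the load: R3‖R_L = 77390 Ω.
Below node A the resistance is R2 + (R3‖R_L) = 87390 Ω, so V_A = 26.7 × 87390/88360 = 26.41 V.
Then V_B = V_A × (R3‖R_L)/(R2 + R3‖R_L) = 26.41 × 77390/87390 = 23.4 V.

V ≈ 23.4 V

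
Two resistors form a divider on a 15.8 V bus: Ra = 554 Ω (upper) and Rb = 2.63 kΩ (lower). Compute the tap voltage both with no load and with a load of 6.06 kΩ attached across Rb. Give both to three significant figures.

Unloaded: 13.1 V; loaded: 12.1 V

Open-circuit: V = 15.8 × 2630/(554 + 2630) = 13.1 V.
With the load, Rb becomes Rb‖R_L = 1834 Ω, so V = 15.8 × 1834/2388 = 12.1 V.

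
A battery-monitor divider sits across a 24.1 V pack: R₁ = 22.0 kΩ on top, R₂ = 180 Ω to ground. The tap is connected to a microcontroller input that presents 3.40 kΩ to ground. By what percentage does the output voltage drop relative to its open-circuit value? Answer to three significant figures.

The divider's output (Thévenin) resistance is R₁‖R₂ = 178.5 Ω.
Fractional drop under load = R_th/(R_th + R_L) = 178.5 / (178.5 + 3400) = 0.04989.
So the output falls by 4.99 %.

4.99 %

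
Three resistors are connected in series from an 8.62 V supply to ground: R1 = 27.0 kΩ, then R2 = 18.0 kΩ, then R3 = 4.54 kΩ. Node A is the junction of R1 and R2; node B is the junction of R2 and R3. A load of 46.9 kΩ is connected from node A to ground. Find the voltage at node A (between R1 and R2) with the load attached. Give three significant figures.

V ≈ 3.11 V

Below node A the series string R2+R3 = 22.54 kΩ sits in parallel with the 46.9 kΩ load: 15.22 kΩ.
V_A = 8.62 × 15.22/(27.0 + 15.22) = 3.11 V.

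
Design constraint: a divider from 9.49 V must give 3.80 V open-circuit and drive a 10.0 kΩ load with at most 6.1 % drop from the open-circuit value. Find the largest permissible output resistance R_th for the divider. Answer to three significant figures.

R_th ≤ 650 Ω

Loading drop = R_th/(R_th + R_L) ≤ 0.0610, so R_th ≤ R_L · ε/(1−ε) = 10.0 kΩ × 0.0610/0.9390 = 650 Ω.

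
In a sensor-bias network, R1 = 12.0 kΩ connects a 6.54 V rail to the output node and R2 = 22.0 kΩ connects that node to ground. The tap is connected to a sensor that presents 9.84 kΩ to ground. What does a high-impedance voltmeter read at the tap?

V_out ≈ 2.37 V

The load sits in parallel with R2: R2‖R_L = (22.0 × 9.84) / (22.0 + 9.84) = 6.799 kΩ.
V_out = 6.54 × 6.799 / (12.0 + 6.799) = 6.54 × 6.799/18.80 = 2.37 V.
(Unloaded it would have been 4.23 V.)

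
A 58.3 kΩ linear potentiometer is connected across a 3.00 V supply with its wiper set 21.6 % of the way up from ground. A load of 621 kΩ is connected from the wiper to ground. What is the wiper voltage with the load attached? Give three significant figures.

V ≈ 0.638 V

The wiper splits the pot into (1−α)R = 45.71 kΩ above and αR = 12.59 kΩ below.
Lower section ‖ load = 12.34 kΩ.
V_wiper = 3.00 × 12.34/(45.71 + 12.34) = 0.638 V.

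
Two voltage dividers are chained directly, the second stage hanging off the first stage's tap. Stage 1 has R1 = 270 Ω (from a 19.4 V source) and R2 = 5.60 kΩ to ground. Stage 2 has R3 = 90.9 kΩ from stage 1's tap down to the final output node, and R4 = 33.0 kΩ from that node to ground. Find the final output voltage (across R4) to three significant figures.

V_out ≈ 4.92 V

Stage 2 presents R3+R4 = 123900 Ω as a load on stage 1's tap.
Stage 1's lower leg becomes R2‖(R3+R4) = 5358 Ω, so V_mid = 19.4 × 5358/5628 = 18.47 V.
Stage 2 is itself unloaded: V_out = V_mid × R4/(R3+R4) = 18.47 × 33000/123900 = 4.92 V.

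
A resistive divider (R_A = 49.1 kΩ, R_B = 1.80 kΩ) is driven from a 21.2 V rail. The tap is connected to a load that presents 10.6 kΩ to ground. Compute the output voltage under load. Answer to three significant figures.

V_out ≈ 0.644 V

The load sits in parallel with R_B: R_B‖R_L = (1.80 × 10.6) / (1.80 + 10.6) = 1.539 kΩ.
V_out = 21.2 × 1.539 / (49.1 + 1.539) = 21.2 × 1.539/50.64 = 0.644 V.
(Unloaded it would have been 0.750 V.)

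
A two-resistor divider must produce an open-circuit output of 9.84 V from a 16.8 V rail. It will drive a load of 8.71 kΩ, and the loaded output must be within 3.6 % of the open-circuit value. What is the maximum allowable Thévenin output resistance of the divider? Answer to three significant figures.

R_th ≤ 325 Ω

Loading drop = R_th/(R_th + R_L) ≤ 0.0360, so R_th ≤ R_L · ε/(1−ε) = 8.71 kΩ × 0.0360/0.9640 = 325 Ω.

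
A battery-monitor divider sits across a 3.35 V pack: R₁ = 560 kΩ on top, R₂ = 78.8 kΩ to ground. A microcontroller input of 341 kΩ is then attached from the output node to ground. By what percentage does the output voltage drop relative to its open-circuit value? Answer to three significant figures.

16.8 %

Unloaded V = 3.35 × 78.8/638.8 = 0.4132 V.
Loaded: R₂‖R_L = 64.01 kΩ, giving V = 3.35 × 64.01/624.0 = 0.3436 V.
Drop = (0.4132 − 0.3436) / 0.4132 = 16.8 %.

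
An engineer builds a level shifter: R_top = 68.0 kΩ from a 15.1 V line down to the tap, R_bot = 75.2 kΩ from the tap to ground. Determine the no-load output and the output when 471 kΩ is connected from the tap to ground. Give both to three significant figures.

Open-circuit: V = 15.1 × 75.2/(68.0 + 75.2) = 7.93 V.
With the load, R_bot becomes R_bot‖R_L = 64.85 kΩ, so V = 15.1 × 64.85/132.8 = 7.37 V.

Unloaded: 7.93 V; loaded: 7.37 V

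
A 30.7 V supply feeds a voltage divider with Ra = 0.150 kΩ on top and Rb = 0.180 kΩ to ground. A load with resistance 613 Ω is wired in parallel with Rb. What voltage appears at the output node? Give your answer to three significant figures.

The load sits in parallel with Rb: Rb‖R_L = (180 × 613) / (180 + 613) = 139.1 Ω.
V_out = 30.7 × 139.1 / (150 + 139.1) = 30.7 × 139.1/289.1 = 14.8 V.

V_out ≈ 14.8 V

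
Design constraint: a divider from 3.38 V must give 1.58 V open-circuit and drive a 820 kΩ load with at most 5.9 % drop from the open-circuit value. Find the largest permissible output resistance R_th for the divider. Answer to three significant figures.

Loading drop = R_th/(R_th + R_L) ≤ 0.0590, so R_th ≤ R_L · ε/(1−ε) = 820 kΩ × 0.0590/0.9410 = 51.4 kΩ.

R_th ≤ 51.4 kΩ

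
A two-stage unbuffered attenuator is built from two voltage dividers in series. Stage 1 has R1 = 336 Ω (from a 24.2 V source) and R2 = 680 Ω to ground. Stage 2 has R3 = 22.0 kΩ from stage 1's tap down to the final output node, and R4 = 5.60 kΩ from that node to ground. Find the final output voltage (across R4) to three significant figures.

Stage 2 presents R3+R4 = 27600 Ω as a load on stage 1's tap.
Stage 1's lower leg becomes R2‖(R3+R4) = 663.6 Ω, so V_mid = 24.2 × 663.6/999.6 = 16.07 V.
Stage 2 is itself unloaded: V_out = V_mid × R4/(R3+R4) = 16.07 × 5600/27600 = 3.26 V.

V_out ≈ 3.26 V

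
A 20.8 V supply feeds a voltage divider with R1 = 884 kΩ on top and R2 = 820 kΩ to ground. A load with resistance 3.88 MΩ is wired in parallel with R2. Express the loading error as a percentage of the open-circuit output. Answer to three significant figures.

Unloaded V = 20.8 × 820/1704 = 10.009 V.
Loaded: R2‖R_L = 676.9 kΩ, giving V = 20.8 × 676.9/1561 = 9.0204 V.
Drop = (10.009 − 9.0204) / 10.009 = 9.88 %.

9.88 %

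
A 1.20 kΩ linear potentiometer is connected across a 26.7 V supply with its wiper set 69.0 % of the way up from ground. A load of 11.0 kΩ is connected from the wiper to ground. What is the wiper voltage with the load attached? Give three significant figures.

The wiper splits the pot into (1−α)R = 372.0 Ω above and αR = 828.0 Ω below.
Lower section ‖ load = 770.0 Ω.
V_wiper = 26.7 × 770.0/(372.0 + 770.0) = 18.0 V.

V ≈ 18.0 V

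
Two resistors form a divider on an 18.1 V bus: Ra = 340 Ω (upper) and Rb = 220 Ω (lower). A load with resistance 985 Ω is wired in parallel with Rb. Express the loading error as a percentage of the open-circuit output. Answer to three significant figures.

11.9 %

The divider's output (Thévenin) resistance is Ra‖Rb = 133.6 Ω.
Fractional drop under load = R_th/(R_th + R_L) = 133.6 / (133.6 + 985) = 0.1194.
So the output falls by 11.9 %.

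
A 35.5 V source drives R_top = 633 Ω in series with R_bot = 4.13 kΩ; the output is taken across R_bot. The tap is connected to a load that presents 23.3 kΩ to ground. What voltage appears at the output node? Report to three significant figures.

V_out ≈ 30.1 V

The load sits in parallel with R_bot: R_bot‖R_L = (4130 × 23300) / (4130 + 23300) = 3508 Ω.
V_out = 35.5 × 3508 / (633 + 3508) = 35.5 × 3508/4141 = 30.1 V.
(Unloaded it would have been 30.8 V.)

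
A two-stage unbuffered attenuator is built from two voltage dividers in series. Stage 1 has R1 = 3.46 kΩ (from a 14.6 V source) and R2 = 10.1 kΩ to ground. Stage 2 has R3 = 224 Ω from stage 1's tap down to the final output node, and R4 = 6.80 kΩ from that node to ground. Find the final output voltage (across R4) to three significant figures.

Stage 2 presents R3+R4 = 7024 Ω as a load on stage 1's tap.
Stage 1's lower leg becomes R2‖(R3+R4) = 4143 Ω, so V_mid = 14.6 × 4143/7603 = 7.956 V.
Stage 2 is itself unloaded: V_out = V_mid × R4/(R3+R4) = 7.956 × 6800/7024 = 7.70 V.

V_out ≈ 7.70 V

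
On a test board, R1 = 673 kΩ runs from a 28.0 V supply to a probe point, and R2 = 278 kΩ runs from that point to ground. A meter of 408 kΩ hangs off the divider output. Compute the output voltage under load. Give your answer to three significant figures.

V_out ≈ 5.52 V

The load sits in parallel with R2: R2‖R_L = (278 × 408) / (278 + 408) = 165.3 kΩ.
V_out = 28.0 × 165.3 / (673 + 165.3) = 28.0 × 165.3/838.3 = 5.52 V.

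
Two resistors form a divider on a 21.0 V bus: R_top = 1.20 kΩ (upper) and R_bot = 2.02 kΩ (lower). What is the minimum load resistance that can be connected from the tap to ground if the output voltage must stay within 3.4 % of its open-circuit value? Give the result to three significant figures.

Output resistance R_th = R_top‖R_bot = (1200 × 2020)/3220 = 752.8 Ω.
The fractional drop is R_th/(R_th + R_L); requiring this ≤ 0.0340 gives R_L ≥ R_th(1/0.0340 − 1) = 752.8 × 28.41 = 21.4 kΩ.

R_L(min) ≈ 21.4 kΩ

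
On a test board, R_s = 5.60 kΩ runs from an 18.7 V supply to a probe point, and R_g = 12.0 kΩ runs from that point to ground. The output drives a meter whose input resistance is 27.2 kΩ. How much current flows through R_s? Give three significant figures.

R_g‖R_L = 8.327 kΩ, so the source sees R_s + R_g‖R_L = 13.93 kΩ.
I = 18.7 V / 13.93 kΩ = 1.34 mA.

I ≈ 1.34 mA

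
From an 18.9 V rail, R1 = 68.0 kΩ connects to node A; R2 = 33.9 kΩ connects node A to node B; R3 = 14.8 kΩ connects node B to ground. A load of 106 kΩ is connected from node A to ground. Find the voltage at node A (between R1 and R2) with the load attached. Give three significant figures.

V ≈ 6.22 V

Below node A the series string R2+R3 = 48.70 kΩ sits in parallel with the 106 kΩ load: 33.37 kΩ.
V_A = 18.9 × 33.37/(68.0 + 33.37) = 6.22 V.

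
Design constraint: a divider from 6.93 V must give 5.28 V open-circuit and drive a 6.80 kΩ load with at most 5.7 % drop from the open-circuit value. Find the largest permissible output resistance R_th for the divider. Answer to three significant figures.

R_th ≤ 411 Ω

Loading drop = R_th/(R_th + R_L) ≤ 0.0570, so R_th ≤ R_L · ε/(1−ε) = 6.80 kΩ × 0.0570/0.9430 = 411 Ω.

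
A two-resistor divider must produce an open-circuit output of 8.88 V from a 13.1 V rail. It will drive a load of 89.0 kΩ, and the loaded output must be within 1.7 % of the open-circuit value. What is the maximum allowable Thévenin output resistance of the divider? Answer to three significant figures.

R_th ≤ 1.54 kΩ

Loading drop = R_th/(R_th + R_L) ≤ 0.0170, so R_th ≤ R_L · ε/(1−ε) = 89.0 kΩ × 0.0170/0.9830 = 1.54 kΩ.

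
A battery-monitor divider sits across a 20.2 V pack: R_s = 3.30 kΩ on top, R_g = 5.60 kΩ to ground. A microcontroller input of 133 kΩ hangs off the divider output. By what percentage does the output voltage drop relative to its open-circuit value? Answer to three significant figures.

1.54 %

The divider's output (Thévenin) resistance is R_s‖R_g = 2.076 kΩ.
Fractional drop under load = R_th/(R_th + R_L) = 2.076 / (2.076 + 133) = 0.01537.
So the output falls by 1.54 %.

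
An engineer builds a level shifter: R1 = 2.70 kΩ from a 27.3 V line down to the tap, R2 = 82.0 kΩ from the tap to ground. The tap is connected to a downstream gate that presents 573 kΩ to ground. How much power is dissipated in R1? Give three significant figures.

P ≈ 0.363 mW

Total resistance from the source is R1 + (R2‖R_L) = 74.43 kΩ, so I = 27.3/74.43 kΩ = 0.3668 mA.
P = I²·R1 = (0.3668 mA)² × 2.70 kΩ = 0.363 mW.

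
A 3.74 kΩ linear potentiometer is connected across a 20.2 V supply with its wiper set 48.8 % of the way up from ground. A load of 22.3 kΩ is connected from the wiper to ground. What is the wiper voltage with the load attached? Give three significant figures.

The wiper splits the pot into (1−α)R = 1.915 kΩ above and αR = 1.825 kΩ below.
Lower section ‖ load = 1.687 kΩ.
V_wiper = 20.2 × 1.687/(1.915 + 1.687) = 9.46 V.

V ≈ 9.46 V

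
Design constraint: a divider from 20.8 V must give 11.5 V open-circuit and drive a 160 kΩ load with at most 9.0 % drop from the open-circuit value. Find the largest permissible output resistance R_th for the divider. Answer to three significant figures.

Loading drop = R_th/(R_th + R_L) ≤ 0.0900, so R_th ≤ R_L · ε/(1−ε) = 160 kΩ × 0.0900/0.9100 = 15.8 kΩ.

R_th ≤ 15.8 kΩ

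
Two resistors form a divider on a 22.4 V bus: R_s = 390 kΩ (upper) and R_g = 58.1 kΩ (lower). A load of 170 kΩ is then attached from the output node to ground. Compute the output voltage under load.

The load sits in parallel with R_g: R_g‖R_L = (58.1 × 170) / (58.1 + 170) = 43.30 kΩ.
V_out = 22.4 × 43.30 / (390 + 43.30) = 22.4 × 43.30/433.3 = 2.24 V.
(Unloaded it would have been 2.90 V.)

V_out ≈ 2.24 V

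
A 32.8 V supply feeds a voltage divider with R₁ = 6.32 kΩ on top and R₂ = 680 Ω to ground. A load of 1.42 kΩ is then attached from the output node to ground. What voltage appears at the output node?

The load sits in parallel with R₂: R₂‖R_L = (680 × 1420) / (680 + 1420) = 459.8 Ω.
V_out = 32.8 × 459.8 / (6320 + 459.8) = 32.8 × 459.8/6780 = 2.22 V.
(Unloaded it would have been 3.19 V.)

V_out ≈ 2.22 V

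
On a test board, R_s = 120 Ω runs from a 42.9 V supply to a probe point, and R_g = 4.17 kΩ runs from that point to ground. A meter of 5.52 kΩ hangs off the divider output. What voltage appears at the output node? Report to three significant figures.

V_out ≈ 40.8 V

The load sits in parallel with R_g: R_g‖R_L = (4170 × 5520) / (4170 + 5520) = 2375 Ω.
V_out = 42.9 × 2375 / (120 + 2375) = 42.9 × 2375/2495 = 40.8 V.
(Unloaded it would have been 41.7 V.)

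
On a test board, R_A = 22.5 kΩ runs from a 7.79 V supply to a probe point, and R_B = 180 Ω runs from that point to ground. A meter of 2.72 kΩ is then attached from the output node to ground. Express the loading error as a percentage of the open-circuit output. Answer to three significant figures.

6.16 %

The divider's output (Thévenin) resistance is R_A‖R_B = 178.6 Ω.
Fractional drop under load = R_th/(R_th + R_L) = 178.6 / (178.6 + 2720) = 0.06161.
So the output falls by 6.16 %.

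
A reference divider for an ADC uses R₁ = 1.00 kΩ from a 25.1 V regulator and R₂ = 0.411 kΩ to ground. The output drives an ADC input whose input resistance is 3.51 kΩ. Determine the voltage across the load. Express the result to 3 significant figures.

The load sits in parallel with R₂: R₂‖R_L = (411 × 3510) / (411 + 3510) = 367.9 Ω.
V_out = 25.1 × 367.9 / (1000 + 367.9) = 25.1 × 367.9/1368 = 6.75 V.

V_out ≈ 6.75 V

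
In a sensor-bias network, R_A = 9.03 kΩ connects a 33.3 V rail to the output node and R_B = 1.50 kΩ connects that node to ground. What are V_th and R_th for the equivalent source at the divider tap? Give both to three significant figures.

V_th is the open-circuit tap voltage: 33.3 × 1.50/(9.03 + 1.50) = 4.74 V.
With the supply zeroed, R_A and R_B appear in parallel from the tap: R_th = R_A‖R_B = (9.03 × 1.50)/10.53 = 1.29 kΩ.

V_th = 4.74 V, R_th = 1.29 kΩ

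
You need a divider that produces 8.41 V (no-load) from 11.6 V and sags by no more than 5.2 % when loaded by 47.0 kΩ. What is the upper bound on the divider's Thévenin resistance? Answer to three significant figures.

R_th ≤ 2.58 kΩ

Loading drop = R_th/(R_th + R_L) ≤ 0.0520, so R_th ≤ R_L · ε/(1−ε) = 47.0 kΩ × 0.0520/0.9480 = 2.58 kΩ.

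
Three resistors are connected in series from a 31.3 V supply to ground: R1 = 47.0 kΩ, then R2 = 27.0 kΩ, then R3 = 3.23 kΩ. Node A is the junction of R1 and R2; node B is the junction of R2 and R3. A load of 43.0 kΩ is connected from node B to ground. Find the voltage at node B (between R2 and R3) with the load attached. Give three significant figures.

V ≈ 1.22 V

At node B, R3 is in parallel with the load: R3‖R_L = 3.004 kΩ.
Below node A the resistance is R2 + (R3‖R_L) = 30.00 kΩ, so V_A = 31.3 × 30.00/77.00 = 12.20 V.
Then V_B = V_A × (R3‖R_L)/(R2 + R3‖R_L) = 12.20 × 3.004/30.00 = 1.22 V.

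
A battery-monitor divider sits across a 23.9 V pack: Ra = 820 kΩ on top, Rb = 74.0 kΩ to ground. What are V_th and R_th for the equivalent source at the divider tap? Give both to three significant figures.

V_th is the open-circuit tap voltage: 23.9 × 74.0/(820 + 74.0) = 1.98 V.
With the supply zeroed, Ra and Rb appear in parallel from the tap: R_th = Ra‖Rb = (820 × 74.0)/894.0 = 67.9 kΩ.

V_th = 1.98 V, R_th = 67.9 kΩ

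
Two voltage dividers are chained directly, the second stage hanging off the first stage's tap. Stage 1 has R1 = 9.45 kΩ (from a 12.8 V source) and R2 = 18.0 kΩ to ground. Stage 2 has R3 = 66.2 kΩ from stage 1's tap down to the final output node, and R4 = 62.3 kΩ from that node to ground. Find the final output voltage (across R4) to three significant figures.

V_out ≈ 3.88 V

Stage 2 presents R3+R4 = 128.5 kΩ as a load on stage 1's tap.
Stage 1's lower leg becomes R2‖(R3+R4) = 15.79 kΩ, so V_mid = 12.8 × 15.79/25.24 = 8.007 V.
Stage 2 is itself unloaded: V_out = V_mid × R4/(R3+R4) = 8.007 × 62.3/128.5 = 3.88 V.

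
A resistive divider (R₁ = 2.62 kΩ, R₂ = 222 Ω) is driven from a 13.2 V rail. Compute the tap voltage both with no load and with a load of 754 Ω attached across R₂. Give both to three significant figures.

Open-circuit: V = 13.2 × 222/(2620 + 222) = 1.03 V.
With the load, R₂ becomes R₂‖R_L = 171.5 Ω, so V = 13.2 × 171.5/2792 = 0.811 V.

Unloaded: 1.03 V; loaded: 0.811 V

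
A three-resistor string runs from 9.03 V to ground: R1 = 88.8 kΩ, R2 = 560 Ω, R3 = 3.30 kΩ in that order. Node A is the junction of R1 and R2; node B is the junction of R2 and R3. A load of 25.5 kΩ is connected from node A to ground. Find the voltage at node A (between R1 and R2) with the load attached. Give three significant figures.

Below node A the series string R2+R3 = 3860 Ω sits in parallel with the 25500 Ω load: 3353 Ω.
V_A = 9.03 × 3353/(88800 + 3353) = 0.329 V.

V ≈ 0.329 V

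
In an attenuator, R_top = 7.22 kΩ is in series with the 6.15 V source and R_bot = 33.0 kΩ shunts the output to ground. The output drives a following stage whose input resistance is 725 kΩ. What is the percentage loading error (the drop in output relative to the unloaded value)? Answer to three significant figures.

The divider's output (Thévenin) resistance is R_top‖R_bot = 5.924 kΩ.
Fractional drop under load = R_th/(R_th + R_L) = 5.924 / (5.924 + 725) = 0.008105.
So the output falls by 0.810 %.

0.810 %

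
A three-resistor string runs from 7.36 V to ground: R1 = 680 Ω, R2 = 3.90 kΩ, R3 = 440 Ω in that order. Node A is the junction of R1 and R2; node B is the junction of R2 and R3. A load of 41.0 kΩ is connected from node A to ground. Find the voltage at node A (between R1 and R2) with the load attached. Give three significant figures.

V ≈ 6.27 V

Below node A the series string R2+R3 = 4340 Ω sits in parallel with the 41000 Ω load: 3925 Ω.
V_A = 7.36 × 3925/(680 + 3925) = 6.27 V.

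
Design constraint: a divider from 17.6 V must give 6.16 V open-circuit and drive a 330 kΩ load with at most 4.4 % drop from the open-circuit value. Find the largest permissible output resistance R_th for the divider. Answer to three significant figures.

R_th ≤ 15.2 kΩ

Loading drop = R_th/(R_th + R_L) ≤ 0.0440, so R_th ≤ R_L · ε/(1−ε) = 330 kΩ × 0.0440/0.9560 = 15.2 kΩ.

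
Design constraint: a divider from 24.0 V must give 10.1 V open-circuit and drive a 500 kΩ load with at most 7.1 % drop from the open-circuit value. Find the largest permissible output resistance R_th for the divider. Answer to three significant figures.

Loading drop = R_th/(R_th + R_L) ≤ 0.0710, so R_th ≤ R_L · ε/(1−ε) = 500 kΩ × 0.0710/0.9290 = 38.2 kΩ.
(Any R1, R2 with R2/(R1+R2) = 0.421 and R1‖R2 ≤ 38.2 kΩ will meet the spec.)

R_th ≤ 38.2 kΩ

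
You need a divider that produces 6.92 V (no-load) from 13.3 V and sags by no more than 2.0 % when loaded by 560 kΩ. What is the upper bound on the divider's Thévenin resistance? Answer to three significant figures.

R_th ≤ 11.4 kΩ

Loading drop = R_th/(R_th + R_L) ≤ 0.0200, so R_th ≤ R_L · ε/(1−ε) = 560 kΩ × 0.0200/0.9800 = 11.4 kΩ.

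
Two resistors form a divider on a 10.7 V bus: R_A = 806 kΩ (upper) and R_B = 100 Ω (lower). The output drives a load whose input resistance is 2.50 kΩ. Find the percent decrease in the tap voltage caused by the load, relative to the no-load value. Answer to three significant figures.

The divider's output (Thévenin) resistance is R_A‖R_B = 99.99 Ω.
Fractional drop under load = R_th/(R_th + R_L) = 99.99 / (99.99 + 2500) = 0.03846.
So the output falls by 3.85 %.

3.85 %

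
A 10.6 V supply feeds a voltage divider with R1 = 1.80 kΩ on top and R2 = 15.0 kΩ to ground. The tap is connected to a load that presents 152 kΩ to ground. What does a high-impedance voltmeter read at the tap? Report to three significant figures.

V_out ≈ 9.37 V

The load sits in parallel with R2: R2‖R_L = (15.0 × 152) / (15.0 + 152) = 13.65 kΩ.
V_out = 10.6 × 13.65 / (1.80 + 13.65) = 10.6 × 13.65/15.45 = 9.37 V.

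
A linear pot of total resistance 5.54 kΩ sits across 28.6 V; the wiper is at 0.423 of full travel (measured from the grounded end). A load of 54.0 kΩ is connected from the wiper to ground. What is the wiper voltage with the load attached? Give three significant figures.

The wiper splits the pot into (1−α)R = 3.197 kΩ above and αR = 2.343 kΩ below.
Lower section ‖ load = 2.246 kΩ.
V_wiper = 28.6 × 2.246/(3.197 + 2.246) = 11.8 V.

V ≈ 11.8 V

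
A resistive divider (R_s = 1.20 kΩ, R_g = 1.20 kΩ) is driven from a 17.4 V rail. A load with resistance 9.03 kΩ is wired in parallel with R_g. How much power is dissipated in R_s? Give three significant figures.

P ≈ 71.2 mW

Total resistance from the source is R_s + (R_g‖R_L) = 2.259 kΩ, so I = 17.4/2.259 kΩ = 7.702 mA.
P = I²·R_s = (7.702 mA)² × 1.20 kΩ = 71.2 mW.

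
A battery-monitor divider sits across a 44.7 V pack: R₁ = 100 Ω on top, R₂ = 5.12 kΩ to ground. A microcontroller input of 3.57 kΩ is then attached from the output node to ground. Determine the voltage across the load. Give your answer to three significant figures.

The load sits in parallel with R₂: R₂‖R_L = (5120 × 3570) / (5120 + 3570) = 2103 Ω.
V_out = 44.7 × 2103 / (100 + 2103) = 44.7 × 2103/2203 = 42.7 V.

V_out ≈ 42.7 V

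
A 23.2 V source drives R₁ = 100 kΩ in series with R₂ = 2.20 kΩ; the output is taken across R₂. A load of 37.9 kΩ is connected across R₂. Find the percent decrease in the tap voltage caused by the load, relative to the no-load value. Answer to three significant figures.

5.37 %

The divider's output (Thévenin) resistance is R₁‖R₂ = 2.153 kΩ.
Fractional drop under load = R_th/(R_th + R_L) = 2.153 / (2.153 + 37.9) = 0.05375.
So the output falls by 5.37 %.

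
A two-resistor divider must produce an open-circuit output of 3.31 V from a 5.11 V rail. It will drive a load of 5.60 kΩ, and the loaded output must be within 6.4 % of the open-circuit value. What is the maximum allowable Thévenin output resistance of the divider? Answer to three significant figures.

Loading drop = R_th/(R_th + R_L) ≤ 0.0640, so R_th ≤ R_L · ε/(1−ε) = 5.60 kΩ × 0.0640/0.9360 = 383 Ω.
(Any R1, R2 with R2/(R1+R2) = 0.648 and R1‖R2 ≤ 383 Ω will meet the spec.)

R_th ≤ 383 Ω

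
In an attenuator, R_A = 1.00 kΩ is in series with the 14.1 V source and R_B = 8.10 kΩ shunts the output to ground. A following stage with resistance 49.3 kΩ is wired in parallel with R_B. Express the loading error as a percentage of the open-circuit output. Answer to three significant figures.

1.77 %

The divider's output (Thévenin) resistance is R_A‖R_B = 0.8901 kΩ.
Fractional drop under load = R_th/(R_th + R_L) = 0.8901 / (0.8901 + 49.3) = 0.01773.
So the output falls by 1.77 %.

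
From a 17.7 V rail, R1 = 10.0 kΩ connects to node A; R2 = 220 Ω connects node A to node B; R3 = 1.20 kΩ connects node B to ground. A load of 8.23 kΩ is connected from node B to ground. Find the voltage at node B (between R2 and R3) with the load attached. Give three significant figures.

V ≈ 1.65 V

At node B, R3 is in parallel with the load: R3‖R_L = 1047 Ω.
Below node A the resistance is R2 + (R3‖R_L) = 1267 Ω, so V_A = 17.7 × 1267/11270 = 1.991 V.
Then V_B = V_A × (R3‖R_L)/(R2 + R3‖R_L) = 1.991 × 1047/1267 = 1.65 V.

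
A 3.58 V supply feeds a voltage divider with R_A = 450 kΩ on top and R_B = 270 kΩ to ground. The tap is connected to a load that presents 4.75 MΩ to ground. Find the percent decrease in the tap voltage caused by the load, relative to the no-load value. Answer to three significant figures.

3.43 %

The divider's output (Thévenin) resistance is R_A‖R_B = 168.8 kΩ.
Fractional drop under load = R_th/(R_th + R_L) = 168.8 / (168.8 + 4750) = 0.03431.
So the output falls by 3.43 %.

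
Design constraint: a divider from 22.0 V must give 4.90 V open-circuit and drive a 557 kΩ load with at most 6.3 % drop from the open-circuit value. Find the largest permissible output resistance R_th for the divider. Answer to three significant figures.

Loading drop = R_th/(R_th + R_L) ≤ 0.0630, so R_th ≤ R_L · ε/(1−ε) = 557 kΩ × 0.0630/0.9370 = 37.5 kΩ.
(Any R1, R2 with R2/(R1+R2) = 0.223 and R1‖R2 ≤ 37.5 kΩ will meet the spec.)

R_th ≤ 37.5 kΩ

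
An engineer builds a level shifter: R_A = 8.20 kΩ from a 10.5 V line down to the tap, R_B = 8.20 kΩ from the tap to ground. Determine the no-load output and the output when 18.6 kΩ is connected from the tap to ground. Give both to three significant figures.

Open-circuit: V = 10.5 × 8.20/(8.20 + 8.20) = 5.25 V.
With the load, R_B becomes R_B‖R_L = 5.691 kΩ, so V = 10.5 × 5.691/13.89 = 4.30 V.

Unloaded: 5.25 V; loaded: 4.30 V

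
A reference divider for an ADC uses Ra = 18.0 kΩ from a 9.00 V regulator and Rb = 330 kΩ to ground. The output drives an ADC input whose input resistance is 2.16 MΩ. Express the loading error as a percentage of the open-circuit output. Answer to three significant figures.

The divider's output (Thévenin) resistance is Ra‖Rb = 17.07 kΩ.
Fractional drop under load = R_th/(R_th + R_L) = 17.07 / (17.07 + 2160) = 0.007840.
So the output falls by 0.784 %.

0.784 %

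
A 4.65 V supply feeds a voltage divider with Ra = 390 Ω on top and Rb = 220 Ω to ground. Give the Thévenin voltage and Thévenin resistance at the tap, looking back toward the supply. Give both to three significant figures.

V_th = 1.68 V, R_th = 141 Ω

V_th is the open-circuit tap voltage: 4.65 × 220/(390 + 220) = 1.68 V.
With the supply zeroed, Ra and Rb appear in parallel from the tap: R_th = Ra‖Rb = (390 × 220)/610.0 = 141 Ω.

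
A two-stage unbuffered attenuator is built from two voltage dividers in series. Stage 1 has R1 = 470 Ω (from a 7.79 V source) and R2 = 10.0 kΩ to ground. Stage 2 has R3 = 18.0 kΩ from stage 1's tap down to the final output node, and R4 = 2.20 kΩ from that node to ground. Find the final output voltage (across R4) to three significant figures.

V_out ≈ 0.793 V

Stage 2 presents R3+R4 = 20200 Ω as a load on stage 1's tap.
Stage 1's lower leg becomes R2‖(R3+R4) = 6689 Ω, so V_mid = 7.79 × 6689/7159 = 7.279 V.
Stage 2 is itself unloaded: V_out = V_mid × R4/(R3+R4) = 7.279 × 2200/20200 = 0.793 V.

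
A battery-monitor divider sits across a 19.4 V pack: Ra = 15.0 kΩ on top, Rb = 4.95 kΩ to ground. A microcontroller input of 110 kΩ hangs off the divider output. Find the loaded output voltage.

The load sits in parallel with Rb: Rb‖R_L = (4.95 × 110) / (4.95 + 110) = 4.737 kΩ.
V_out = 19.4 × 4.737 / (15.0 + 4.737) = 19.4 × 4.737/19.74 = 4.66 V.
(Unloaded it would have been 4.81 V.)

V_out ≈ 4.66 V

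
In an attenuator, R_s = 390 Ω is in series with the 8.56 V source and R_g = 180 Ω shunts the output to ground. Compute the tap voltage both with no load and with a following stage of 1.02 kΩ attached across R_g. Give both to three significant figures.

Unloaded: 2.70 V; loaded: 2.41 V

Open-circuit: V = 8.56 × 180/(390 + 180) = 2.70 V.
With the load, R_g becomes R_g‖R_L = 153.0 Ω, so V = 8.56 × 153.0/543.0 = 2.41 V.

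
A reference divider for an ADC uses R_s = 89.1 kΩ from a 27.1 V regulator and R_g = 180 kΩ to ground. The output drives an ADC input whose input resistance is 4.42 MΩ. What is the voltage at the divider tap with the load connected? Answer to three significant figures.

V_out ≈ 17.9 V

The load sits in parallel with R_g: R_g‖R_L = (180 × 4420) / (180 + 4420) = 173.0 kΩ.
V_out = 27.1 × 173.0 / (89.1 + 173.0) = 27.1 × 173.0/262.1 = 17.9 V.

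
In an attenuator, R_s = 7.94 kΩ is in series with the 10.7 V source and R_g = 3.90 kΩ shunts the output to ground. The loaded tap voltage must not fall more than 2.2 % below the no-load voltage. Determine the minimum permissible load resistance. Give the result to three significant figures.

R_L(min) ≈ 116 kΩ

Output resistance R_th = R_s‖R_g = (7.94 × 3.90)/11.84 = 2.615 kΩ.
The fractional drop is R_th/(R_th + R_L); requiring this ≤ 0.0220 gives R_L ≥ R_th(1/0.0220 − 1) = 2.615 × 44.45 = 116 kΩ.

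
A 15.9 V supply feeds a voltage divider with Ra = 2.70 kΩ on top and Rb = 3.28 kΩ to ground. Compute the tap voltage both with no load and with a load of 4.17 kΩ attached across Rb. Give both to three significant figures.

Unloaded: 8.72 V; loaded: 6.44 V

Open-circuit: V = 15.9 × 3.28/(2.70 + 3.28) = 8.72 V.
With the load, Rb becomes Rb‖R_L = 1.836 kΩ, so V = 15.9 × 1.836/4.536 = 6.44 V.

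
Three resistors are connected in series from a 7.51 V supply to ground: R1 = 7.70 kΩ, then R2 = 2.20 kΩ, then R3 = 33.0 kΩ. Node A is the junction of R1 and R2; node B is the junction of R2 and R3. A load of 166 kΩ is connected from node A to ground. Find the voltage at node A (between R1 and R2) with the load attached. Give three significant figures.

Below node A the series string R2+R3 = 35.20 kΩ sits in parallel with the 166 kΩ load: 29.04 kΩ.
V_A = 7.51 × 29.04/(7.70 + 29.04) = 5.94 V.

V ≈ 5.94 V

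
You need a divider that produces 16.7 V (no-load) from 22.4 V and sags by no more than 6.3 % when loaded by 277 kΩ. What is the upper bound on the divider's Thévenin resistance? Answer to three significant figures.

R_th ≤ 18.6 kΩ

Loading drop = R_th/(R_th + R_L) ≤ 0.0630, so R_th ≤ R_L · ε/(1−ε) = 277 kΩ × 0.0630/0.9370 = 18.6 kΩ.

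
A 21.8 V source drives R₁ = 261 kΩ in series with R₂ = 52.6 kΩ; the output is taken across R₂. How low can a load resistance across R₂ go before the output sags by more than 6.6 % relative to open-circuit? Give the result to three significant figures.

R_L(min) ≈ 620 kΩ

Output resistance R_th = R₁‖R₂ = (261 × 52.6)/313.6 = 43.78 kΩ.
The fractional drop is R_th/(R_th + R_L); requiring this ≤ 0.0660 gives R_L ≥ R_th(1/0.0660 − 1) = 43.78 × 14.15 = 620 kΩ.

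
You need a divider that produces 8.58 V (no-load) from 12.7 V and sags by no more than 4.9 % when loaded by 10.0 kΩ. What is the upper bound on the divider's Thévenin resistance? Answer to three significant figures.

R_th ≤ 515 Ω

Loading drop = R_th/(R_th + R_L) ≤ 0.0490, so R_th ≤ R_L · ε/(1−ε) = 10.0 kΩ × 0.0490/0.9510 = 515 Ω.
(Any R1, R2 with R2/(R1+R2) = 0.676 and R1‖R2 ≤ 515 Ω will meet the spec.)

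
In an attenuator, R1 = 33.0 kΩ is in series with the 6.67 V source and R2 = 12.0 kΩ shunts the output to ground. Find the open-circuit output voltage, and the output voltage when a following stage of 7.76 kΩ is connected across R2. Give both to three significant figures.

Open-circuit: V = 6.67 × 12.0/(33.0 + 12.0) = 1.78 V.
With the load, R2 becomes R2‖R_L = 4.713 kΩ, so V = 6.67 × 4.713/37.71 = 0.833 V.

Unloaded: 1.78 V; loaded: 0.833 V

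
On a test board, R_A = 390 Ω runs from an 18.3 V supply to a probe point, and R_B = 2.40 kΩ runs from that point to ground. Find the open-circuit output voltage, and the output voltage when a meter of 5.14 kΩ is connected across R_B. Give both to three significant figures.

Unloaded: 15.7 V; loaded: 14.8 V

Open-circuit: V = 18.3 × 2400/(390 + 2400) = 15.7 V.
With the load, R_B becomes R_B‖R_L = 1636 Ω, so V = 18.3 × 1636/2026 = 14.8 V.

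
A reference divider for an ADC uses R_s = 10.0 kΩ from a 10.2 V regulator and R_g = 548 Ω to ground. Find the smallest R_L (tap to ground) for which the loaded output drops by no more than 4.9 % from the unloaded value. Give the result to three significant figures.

Output resistance R_th = R_s‖R_g = (10000 × 548)/10550 = 519.5 Ω.
The fractional drop is R_th/(R_th + R_L); requiring this ≤ 0.0490 gives R_L ≥ R_th(1/0.0490 − 1) = 519.5 × 19.41 = 10.1 kΩ.

R_L(min) ≈ 10.1 kΩ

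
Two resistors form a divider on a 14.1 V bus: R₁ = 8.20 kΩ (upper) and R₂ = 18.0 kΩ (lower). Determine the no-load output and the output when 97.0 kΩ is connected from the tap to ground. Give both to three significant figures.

Open-circuit: V = 14.1 × 18.0/(8.20 + 18.0) = 9.69 V.
With the load, R₂ becomes R₂‖R_L = 15.18 kΩ, so V = 14.1 × 15.18/23.38 = 9.16 V.

Unloaded: 9.69 V; loaded: 9.16 V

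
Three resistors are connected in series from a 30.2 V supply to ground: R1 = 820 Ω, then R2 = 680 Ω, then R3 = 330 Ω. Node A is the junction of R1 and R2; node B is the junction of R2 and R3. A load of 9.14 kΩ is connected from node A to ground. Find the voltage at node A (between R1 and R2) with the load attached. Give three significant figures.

Below node A the series string R2+R3 = 1010 Ω sits in parallel with the 9140 Ω load: 909.5 Ω.
V_A = 30.2 × 909.5/(820 + 909.5) = 15.9 V.

V ≈ 15.9 V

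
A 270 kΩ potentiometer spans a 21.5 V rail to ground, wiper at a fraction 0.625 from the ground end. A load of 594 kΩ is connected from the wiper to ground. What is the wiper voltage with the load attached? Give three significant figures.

The wiper splits the pot into (1−α)R = 101.2 kΩ above and αR = 168.8 kΩ below.
Lower section ‖ load = 131.4 kΩ.
V_wiper = 21.5 × 131.4/(101.2 + 131.4) = 12.1 V.

V ≈ 12.1 V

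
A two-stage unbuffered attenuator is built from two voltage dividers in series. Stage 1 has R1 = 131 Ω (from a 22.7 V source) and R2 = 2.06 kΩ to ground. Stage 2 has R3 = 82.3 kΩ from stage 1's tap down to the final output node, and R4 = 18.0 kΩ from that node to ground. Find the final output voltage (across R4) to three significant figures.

V_out ≈ 3.83 V

Stage 2 presents R3+R4 = 100300 Ω as a load on stage 1's tap.
Stage 1's lower leg becomes R2‖(R3+R4) = 2019 Ω, so V_mid = 22.7 × 2019/2150 = 21.32 V.
Stage 2 is itself unloaded: V_out = V_mid × R4/(R3+R4) = 21.32 × 18000/100300 = 3.83 V.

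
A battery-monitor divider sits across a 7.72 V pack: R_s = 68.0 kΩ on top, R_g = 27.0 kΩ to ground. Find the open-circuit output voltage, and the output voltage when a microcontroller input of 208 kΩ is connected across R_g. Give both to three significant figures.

Open-circuit: V = 7.72 × 27.0/(68.0 + 27.0) = 2.19 V.
With the load, R_g becomes R_g‖R_L = 23.90 kΩ, so V = 7.72 × 23.90/91.90 = 2.01 V.

Unloaded: 2.19 V; loaded: 2.01 V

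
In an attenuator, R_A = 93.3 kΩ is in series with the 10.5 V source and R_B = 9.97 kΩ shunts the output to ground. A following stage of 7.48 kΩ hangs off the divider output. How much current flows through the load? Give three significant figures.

I_L ≈ 0.0615 mA

R_B‖R_L = 4.274 kΩ; V_out = 10.5 × 4.274/97.57 = 0.4599 V.
I_L = V_out / R_L = 0.4599 / 7.48 kΩ = 0.0615 mA.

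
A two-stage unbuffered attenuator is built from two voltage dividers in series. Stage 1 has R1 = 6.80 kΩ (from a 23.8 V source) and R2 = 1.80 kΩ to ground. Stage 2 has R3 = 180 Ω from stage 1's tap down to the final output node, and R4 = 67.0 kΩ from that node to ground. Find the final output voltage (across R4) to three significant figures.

V_out ≈ 4.86 V

Stage 2 presents R3+R4 = 67180 Ω as a load on stage 1's tap.
Stage 1's lower leg becomes R2‖(R3+R4) = 1753 Ω, so V_mid = 23.8 × 1753/8553 = 4.878 V.
Stage 2 is itself unloaded: V_out = V_mid × R4/(R3+R4) = 4.878 × 67000/67180 = 4.86 V.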